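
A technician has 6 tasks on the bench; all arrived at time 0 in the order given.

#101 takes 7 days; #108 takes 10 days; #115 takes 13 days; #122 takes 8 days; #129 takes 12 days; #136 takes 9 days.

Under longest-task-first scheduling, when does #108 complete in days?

LPT (decreasing processing time): #115 #129 #108 #136 #122 #101.
#115: 0→13
#129: 13→25
#108: 25→35

35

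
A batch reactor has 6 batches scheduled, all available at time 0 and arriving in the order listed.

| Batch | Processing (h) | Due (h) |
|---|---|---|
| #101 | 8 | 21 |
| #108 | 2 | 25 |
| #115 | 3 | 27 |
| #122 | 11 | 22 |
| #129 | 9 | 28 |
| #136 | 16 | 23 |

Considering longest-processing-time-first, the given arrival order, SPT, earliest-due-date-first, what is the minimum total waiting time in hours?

LPT (decreasing processing time): #136 #122 #129 #101 #115 #108.
#136: waits 0, runs 0→16
#122: waits 16, runs 16→27
#129: waits 27, runs 27→36
#101: waits 36, runs 36→44
#115: waits 44, runs 44→47
#108: waits 47, runs 47→49
Sum = 0+16+27+36+44+47 = 170.
FIFO (arrival order): #101 #108 #115 #122 #129 #136.
#101: waits 0, runs 0→8
#108: waits 8, runs 8→10
#115: waits 10, runs 10→13
#122: waits 13, runs 13→24
#129: waits 24, runs 24→33
#136: waits 33, runs 33→49
Sum = 0+8+10+13+24+33 = 88.
SPT (increasing processing time): #108 #115 #101 #129 #122 #136.
#108: waits 0, runs 0→2
#115: waits 2, runs 2→5
#101: waits 5, runs 5→13
#129: waits 13, runs 13→22
#122: waits 22, runs 22→33
#136: waits 33, runs 33→49
Sum = 0+2+5+13+22+33 = 75.
EDD (increasing due date): #101 #122 #136 #108 #115 #129.
#101: waits 0, runs 0→8
#122: waits 8, runs 8→19
#136: waits 19, runs 19→35
#108: waits 35, runs 35→37
#115: waits 37, runs 37→40
#129: waits 40, runs 40→49
Sum = 0+8+19+35+37+40 = 139.
LPT 170, FIFO 88, SPT 75, EDD 139 → minimum 75.

75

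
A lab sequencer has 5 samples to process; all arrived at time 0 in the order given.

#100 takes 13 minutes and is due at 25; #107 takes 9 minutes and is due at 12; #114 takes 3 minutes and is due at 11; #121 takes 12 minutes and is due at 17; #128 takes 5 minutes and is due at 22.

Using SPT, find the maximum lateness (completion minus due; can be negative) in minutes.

SPT (increasing processing time): #114 #128 #107 #121 #100.
#114: 0→3, due 11, lateness -8
#128: 3→8, due 22, lateness -14
#107: 8→17, due 12, lateness 5
#121: 17→29, due 17, lateness 12
#100: 29→42, due 25, lateness 17
Maximum = 17.

17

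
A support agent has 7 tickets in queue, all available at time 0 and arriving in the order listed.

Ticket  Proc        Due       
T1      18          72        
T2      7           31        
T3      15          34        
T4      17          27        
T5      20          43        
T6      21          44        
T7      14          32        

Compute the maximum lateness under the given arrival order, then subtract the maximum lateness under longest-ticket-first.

-1

FIFO (arrival order): T1 T2 T3 T4 T5 T6 T7.
T1: 0→18, due 72, lateness -54
T2: 18→25, due 31, lateness -6
T3: 25→40, due 34, lateness 6
T4: 40→57, due 27, lateness 30
T5: 57→77, due 43, lateness 34
T6: 77→98, due 44, lateness 54
T7: 98→112, due 32, lateness 80
Maximum = 80.
LPT (decreasing processing time): T6 T5 T1 T4 T3 T7 T2.
T6: 0→21, due 44, lateness -23
T5: 21→41, due 43, lateness -2
T1: 41→59, due 72, lateness -13
T4: 59→76, due 27, lateness 49
T3: 76→91, due 34, lateness 57
T7: 91→105, due 32, lateness 73
T2: 105→112, due 31, lateness 81
Maximum = 81.
Difference = 80 − 81 = -1.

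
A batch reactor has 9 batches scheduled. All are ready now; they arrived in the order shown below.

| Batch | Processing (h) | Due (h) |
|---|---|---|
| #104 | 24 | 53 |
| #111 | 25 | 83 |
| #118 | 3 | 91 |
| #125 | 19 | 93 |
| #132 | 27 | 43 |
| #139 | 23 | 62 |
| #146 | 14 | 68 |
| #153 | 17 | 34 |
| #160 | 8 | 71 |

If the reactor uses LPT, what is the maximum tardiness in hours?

101

LPT (decreasing processing time): #132 #111 #104 #139 #125 #153 #146 #160 #118.
#132: 0→27, due 43, tardiness 0
#111: 27→52, due 83, tardiness 0
#104: 52→76, due 53, tardiness 23
#139: 76→99, due 62, tardiness 37
#125: 99→118, due 93, tardiness 25
#153: 118→135, due 34, tardiness 101
#146: 135→149, due 68, tardiness 81
#160: 149→157, due 71, tardiness 86
#118: 157→160, due 91, tardiness 69
Maximum = 101.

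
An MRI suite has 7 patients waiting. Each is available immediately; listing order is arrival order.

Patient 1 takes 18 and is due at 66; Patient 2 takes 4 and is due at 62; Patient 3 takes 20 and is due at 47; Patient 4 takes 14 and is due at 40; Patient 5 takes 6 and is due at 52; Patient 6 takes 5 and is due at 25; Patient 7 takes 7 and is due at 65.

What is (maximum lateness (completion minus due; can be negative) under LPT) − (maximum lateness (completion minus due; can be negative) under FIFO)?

3

LPT (decreasing processing time): Patient 3 Patient 1 Patient 4 Patient 7 Patient 5 Patient 6 Patient 2.
Patient 3: 0→20, due 47, lateness -27
Patient 1: 20→38, due 66, lateness -28
Patient 4: 38→52, due 40, lateness 12
Patient 7: 52→59, due 65, lateness -6
Patient 5: 59→65, due 52, lateness 13
Patient 6: 65→70, due 25, lateness 45
Patient 2: 70→74, due 62, lateness 12
Maximum = 45.
FIFO (arrival order): Patient 1 Patient 2 Patient 3 Patient 4 Patient 5 Patient 6 Patient 7.
Patient 1: 0→18, due 66, lateness -48
Patient 2: 18→22, due 62, lateness -40
Patient 3: 22→42, due 47, lateness -5
Patient 4: 42→56, due 40, lateness 16
Patient 5: 56→62, due 52, lateness 10
Patient 6: 62→67, due 25, lateness 42
Patient 7: 67→74, due 65, lateness 9
Maximum = 42.
Difference = 45 − 42 = 3.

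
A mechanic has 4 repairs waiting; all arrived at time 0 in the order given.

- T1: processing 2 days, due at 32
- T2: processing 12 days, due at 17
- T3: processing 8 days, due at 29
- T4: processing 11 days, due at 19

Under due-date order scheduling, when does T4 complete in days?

EDD (increasing due date): T2 T4 T3 T1.
T2: 0→12
T4: 12→23

23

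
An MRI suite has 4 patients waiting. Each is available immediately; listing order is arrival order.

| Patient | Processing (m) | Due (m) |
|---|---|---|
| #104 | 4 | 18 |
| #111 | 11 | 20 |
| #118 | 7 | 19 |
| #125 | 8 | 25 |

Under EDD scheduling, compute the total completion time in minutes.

EDD (increasing due date): #104 #118 #111 #125.
#104: 0→4
#118: 4→11
#111: 11→22
#125: 22→30
Sum = 4+11+22+30 = 67.

67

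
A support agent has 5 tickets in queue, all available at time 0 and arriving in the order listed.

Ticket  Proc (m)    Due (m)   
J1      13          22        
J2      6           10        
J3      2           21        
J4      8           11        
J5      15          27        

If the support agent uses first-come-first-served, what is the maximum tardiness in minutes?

FIFO (arrival order): J1 J2 J3 J4 J5.
J1: 0→13, due 22, tardiness 0
J2: 13→19, due 10, tardiness 9
J3: 19→21, due 21, tardiness 0
J4: 21→29, due 11, tardiness 18
J5: 29→44, due 27, tardiness 17
Maximum = 18.

18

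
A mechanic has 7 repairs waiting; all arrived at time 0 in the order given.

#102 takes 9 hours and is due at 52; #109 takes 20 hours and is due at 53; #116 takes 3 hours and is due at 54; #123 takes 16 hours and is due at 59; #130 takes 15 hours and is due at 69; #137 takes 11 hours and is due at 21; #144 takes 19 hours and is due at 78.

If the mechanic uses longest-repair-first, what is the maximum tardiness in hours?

60

LPT (decreasing processing time): #109 #144 #123 #130 #137 #102 #116.
#109: 0→20, due 53, tardiness 0
#144: 20→39, due 78, tardiness 0
#123: 39→55, due 59, tardiness 0
#130: 55→70, due 69, tardiness 1
#137: 70→81, due 21, tardiness 60
#102: 81→90, due 52, tardiness 38
#116: 90→93, due 54, tardiness 39
Maximum = 60.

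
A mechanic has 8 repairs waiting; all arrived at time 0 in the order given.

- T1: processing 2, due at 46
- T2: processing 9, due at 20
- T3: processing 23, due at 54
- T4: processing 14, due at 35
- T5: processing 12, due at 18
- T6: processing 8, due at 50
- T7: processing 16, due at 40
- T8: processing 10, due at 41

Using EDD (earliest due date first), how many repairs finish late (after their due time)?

EDD (increasing due date): T5 T2 T4 T7 T8 T1 T6 T3.
T5: 0→12, due 18, tardiness 0
T2: 12→21, due 20, tardiness 1
T4: 21→35, due 35, tardiness 0
T7: 35→51, due 40, tardiness 11
T8: 51→61, due 41, tardiness 20
T1: 61→63, due 46, tardiness 17
T6: 63→71, due 50, tardiness 21
T3: 71→94, due 54, tardiness 40
Late repairs: 6.

6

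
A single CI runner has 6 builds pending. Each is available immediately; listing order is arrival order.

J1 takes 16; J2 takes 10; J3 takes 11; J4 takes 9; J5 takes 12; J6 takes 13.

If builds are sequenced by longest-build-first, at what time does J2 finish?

LPT (decreasing processing time): J1 J6 J5 J3 J2 J4.
J1: 0→16
J6: 16→29
J5: 29→41
J3: 41→52
J2: 52→62

62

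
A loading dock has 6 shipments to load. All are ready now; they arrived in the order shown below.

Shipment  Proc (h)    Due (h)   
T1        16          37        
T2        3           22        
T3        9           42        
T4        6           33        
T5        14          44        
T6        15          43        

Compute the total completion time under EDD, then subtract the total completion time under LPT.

-86

EDD (increasing due date): T2 T4 T1 T3 T6 T5.
T2: 0→3
T4: 3→9
T1: 9→25
T3: 25→34
T6: 34→49
T5: 49→63
Sum = 3+9+25+34+49+63 = 183.
LPT (decreasing processing time): T1 T6 T5 T3 T4 T2.
T1: 0→16
T6: 16→31
T5: 31→45
T3: 45→54
T4: 54→60
T2: 60→63
Sum = 16+31+45+54+60+63 = 269.
Difference = 183 − 269 = -86.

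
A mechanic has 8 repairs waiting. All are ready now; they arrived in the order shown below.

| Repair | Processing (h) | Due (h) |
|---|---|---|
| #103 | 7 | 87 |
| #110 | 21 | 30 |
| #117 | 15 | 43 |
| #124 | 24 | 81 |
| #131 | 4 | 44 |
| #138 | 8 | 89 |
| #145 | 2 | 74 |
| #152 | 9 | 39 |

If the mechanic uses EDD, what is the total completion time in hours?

443

EDD (increasing due date): #110 #152 #117 #131 #145 #124 #103 #138.
#110: 0→21
#152: 21→30
#117: 30→45
#131: 45→49
#145: 49→51
#124: 51→75
#103: 75→82
#138: 82→90
Sum = 21+30+45+49+51+75+82+90 = 443.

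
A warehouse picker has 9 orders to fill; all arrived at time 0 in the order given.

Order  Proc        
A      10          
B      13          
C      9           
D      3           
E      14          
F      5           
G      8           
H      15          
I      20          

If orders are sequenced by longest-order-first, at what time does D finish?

LPT (decreasing processing time): I H E B A C G F D.
I: 0→20
H: 20→35
E: 35→49
B: 49→62
A: 62→72
C: 72→81
G: 81→89
F: 89→94
D: 94→97

97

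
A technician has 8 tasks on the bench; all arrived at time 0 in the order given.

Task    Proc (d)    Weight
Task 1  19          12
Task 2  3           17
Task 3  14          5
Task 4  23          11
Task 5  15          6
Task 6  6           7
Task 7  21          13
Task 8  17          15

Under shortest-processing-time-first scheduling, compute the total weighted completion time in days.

4703

SPT (increasing processing time): Task 2 Task 6 Task 3 Task 5 Task 8 Task 1 Task 7 Task 4.
Task 2: finishes 3, weight 17, w·C = 51
Task 6: finishes 9, weight 7, w·C = 63
Task 3: finishes 23, weight 5, w·C = 115
Task 5: finishes 38, weight 6, w·C = 228
Task 8: finishes 55, weight 15, w·C = 825
Task 1: finishes 74, weight 12, w·C = 888
Task 7: finishes 95, weight 13, w·C = 1235
Task 4: finishes 118, weight 11, w·C = 1298
Sum = 51+63+115+228+825+888+1235+1298 = 4703.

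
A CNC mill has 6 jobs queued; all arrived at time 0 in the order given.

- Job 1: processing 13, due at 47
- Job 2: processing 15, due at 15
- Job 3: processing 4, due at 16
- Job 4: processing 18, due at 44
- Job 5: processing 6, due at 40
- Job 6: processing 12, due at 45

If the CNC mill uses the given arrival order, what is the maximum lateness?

FIFO (arrival order): Job 1 Job 2 Job 3 Job 4 Job 5 Job 6.
Job 1: 0→13, due 47, lateness -34
Job 2: 13→28, due 15, lateness 13
Job 3: 28→32, due 16, lateness 16
Job 4: 32→50, due 44, lateness 6
Job 5: 50→56, due 40, lateness 16
Job 6: 56→68, due 45, lateness 23
Maximum = 23.

23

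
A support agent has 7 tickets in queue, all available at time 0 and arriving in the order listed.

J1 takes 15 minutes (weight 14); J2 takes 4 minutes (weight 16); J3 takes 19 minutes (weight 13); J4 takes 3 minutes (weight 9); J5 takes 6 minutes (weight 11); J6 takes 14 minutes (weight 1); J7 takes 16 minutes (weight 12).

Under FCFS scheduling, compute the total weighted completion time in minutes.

2879

FIFO (arrival order): J1 J2 J3 J4 J5 J6 J7.
J1: finishes 15, weight 14, w·C = 210
J2: finishes 19, weight 16, w·C = 304
J3: finishes 38, weight 13, w·C = 494
J4: finishes 41, weight 9, w·C = 369
J5: finishes 47, weight 11, w·C = 517
J6: finishes 61, weight 1, w·C = 61
J7: finishes 77, weight 12, w·C = 924
Sum = 210+304+494+369+517+61+924 = 2879.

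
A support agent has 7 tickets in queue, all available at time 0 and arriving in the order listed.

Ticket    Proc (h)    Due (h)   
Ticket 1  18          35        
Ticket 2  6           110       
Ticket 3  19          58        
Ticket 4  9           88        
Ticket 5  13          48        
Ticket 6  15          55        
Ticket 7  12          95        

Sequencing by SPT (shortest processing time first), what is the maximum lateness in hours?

38

SPT (increasing processing time): Ticket 2 Ticket 4 Ticket 7 Ticket 5 Ticket 6 Ticket 1 Ticket 3.
Ticket 2: 0→6, due 110, lateness -104
Ticket 4: 6→15, due 88, lateness -73
Ticket 7: 15→27, due 95, lateness -68
Ticket 5: 27→40, due 48, lateness -8
Ticket 6: 40→55, due 55, lateness 0
Ticket 1: 55→73, due 35, lateness 38
Ticket 3: 73→92, due 58, lateness 34
Maximum = 38.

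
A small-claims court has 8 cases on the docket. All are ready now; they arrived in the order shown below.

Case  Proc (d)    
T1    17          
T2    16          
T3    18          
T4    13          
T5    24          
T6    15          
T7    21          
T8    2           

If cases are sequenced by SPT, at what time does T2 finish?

SPT (increasing processing time): T8 T4 T6 T2 T1 T3 T7 T5.
T8: 0→2
T4: 2→15
T6: 15→30
T2: 30→46

46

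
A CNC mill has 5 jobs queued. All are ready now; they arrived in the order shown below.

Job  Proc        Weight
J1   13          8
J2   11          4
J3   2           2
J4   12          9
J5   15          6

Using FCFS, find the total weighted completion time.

FIFO (arrival order): J1 J2 J3 J4 J5.
J1: finishes 13, weight 8, w·C = 104
J2: finishes 24, weight 4, w·C = 96
J3: finishes 26, weight 2, w·C = 52
J4: finishes 38, weight 9, w·C = 342
J5: finishes 53, weight 6, w·C = 318
Sum = 104+96+52+342+318 = 912.

912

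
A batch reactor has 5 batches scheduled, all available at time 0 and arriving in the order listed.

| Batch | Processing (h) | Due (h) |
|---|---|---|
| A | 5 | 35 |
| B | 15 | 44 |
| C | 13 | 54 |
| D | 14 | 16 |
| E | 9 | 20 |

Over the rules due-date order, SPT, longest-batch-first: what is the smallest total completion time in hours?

EDD (increasing due date): D E A B C.
D: 0→14
E: 14→23
A: 23→28
B: 28→43
C: 43→56
Sum = 14+23+28+43+56 = 164.
SPT (increasing processing time): A E C D B.
A: 0→5
E: 5→14
C: 14→27
D: 27→41
B: 41→56
Sum = 5+14+27+41+56 = 143.
LPT (decreasing processing time): B D C E A.
B: 0→15
D: 15→29
C: 29→42
E: 42→51
A: 51→56
Sum = 15+29+42+51+56 = 193.
EDD 164, SPT 143, LPT 193 → minimum 143.

143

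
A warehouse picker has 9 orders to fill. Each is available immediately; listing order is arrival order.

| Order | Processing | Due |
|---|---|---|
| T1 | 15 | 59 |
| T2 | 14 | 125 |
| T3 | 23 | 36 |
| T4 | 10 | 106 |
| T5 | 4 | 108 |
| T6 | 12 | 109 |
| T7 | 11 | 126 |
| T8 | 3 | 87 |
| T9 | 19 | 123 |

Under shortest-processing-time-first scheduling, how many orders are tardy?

2

SPT (increasing processing time): T8 T5 T4 T7 T6 T2 T1 T9 T3.
T8: 0→3, due 87, tardiness 0
T5: 3→7, due 108, tardiness 0
T4: 7→17, due 106, tardiness 0
T7: 17→28, due 126, tardiness 0
T6: 28→40, due 109, tardiness 0
T2: 40→54, due 125, tardiness 0
T1: 54→69, due 59, tardiness 10
T9: 69→88, due 123, tardiness 0
T3: 88→111, due 36, tardiness 75
Late orders: 2.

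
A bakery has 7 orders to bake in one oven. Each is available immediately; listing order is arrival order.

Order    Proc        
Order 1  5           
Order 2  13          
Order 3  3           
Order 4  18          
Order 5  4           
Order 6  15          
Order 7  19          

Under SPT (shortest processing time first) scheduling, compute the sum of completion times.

SPT (increasing processing time): Order 3 Order 5 Order 1 Order 2 Order 6 Order 4 Order 7.
Order 3: 0→3
Order 5: 3→7
Order 1: 7→12
Order 2: 12→25
Order 6: 25→40
Order 4: 40→58
Order 7: 58→77
Sum = 3+7+12+25+40+58+77 = 222.

222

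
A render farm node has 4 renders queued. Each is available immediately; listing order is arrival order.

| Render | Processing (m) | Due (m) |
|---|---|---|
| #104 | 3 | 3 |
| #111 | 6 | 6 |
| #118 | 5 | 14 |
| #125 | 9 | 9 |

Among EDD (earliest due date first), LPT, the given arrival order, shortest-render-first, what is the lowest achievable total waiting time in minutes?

25

EDD (increasing due date): #104 #111 #125 #118.
#104: waits 0, runs 0→3
#111: waits 3, runs 3→9
#125: waits 9, runs 9→18
#118: waits 18, runs 18→23
Sum = 0+3+9+18 = 30.
LPT (decreasing processing time): #125 #111 #118 #104.
#125: waits 0, runs 0→9
#111: waits 9, runs 9→15
#118: waits 15, runs 15→20
#104: waits 20, runs 20→23
Sum = 0+9+15+20 = 44.
FIFO (arrival order): #104 #111 #118 #125.
#104: waits 0, runs 0→3
#111: waits 3, runs 3→9
#118: waits 9, runs 9→14
#125: waits 14, runs 14→23
Sum = 0+3+9+14 = 26.
SPT (increasing processing time): #104 #118 #111 #125.
#104: waits 0, runs 0→3
#118: waits 3, runs 3→8
#111: waits 8, runs 8→14
#125: waits 14, runs 14→23
Sum = 0+3+8+14 = 25.
EDD 30, LPT 44, FIFO 26, SPT 25 → minimum 25.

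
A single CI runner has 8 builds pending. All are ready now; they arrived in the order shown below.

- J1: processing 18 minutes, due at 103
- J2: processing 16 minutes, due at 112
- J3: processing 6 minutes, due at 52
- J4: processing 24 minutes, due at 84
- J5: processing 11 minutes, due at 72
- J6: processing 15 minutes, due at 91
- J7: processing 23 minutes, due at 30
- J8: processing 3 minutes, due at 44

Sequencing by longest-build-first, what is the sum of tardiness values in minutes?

190

LPT (decreasing processing time): J4 J7 J1 J2 J6 J5 J3 J8.
J4: 0→24, due 84, tardiness 0
J7: 24→47, due 30, tardiness 17
J1: 47→65, due 103, tardiness 0
J2: 65→81, due 112, tardiness 0
J6: 81→96, due 91, tardiness 5
J5: 96→107, due 72, tardiness 35
J3: 107→113, due 52, tardiness 61
J8: 113→116, due 44, tardiness 72
Sum = 0+17+0+0+5+35+61+72 = 190.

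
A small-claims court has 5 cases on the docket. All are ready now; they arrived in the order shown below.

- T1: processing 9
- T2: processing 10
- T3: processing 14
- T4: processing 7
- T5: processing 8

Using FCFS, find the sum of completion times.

FIFO (arrival order): T1 T2 T3 T4 T5.
T1: 0→9
T2: 9→19
T3: 19→33
T4: 33→40
T5: 40→48
Sum = 9+19+33+40+48 = 149.

149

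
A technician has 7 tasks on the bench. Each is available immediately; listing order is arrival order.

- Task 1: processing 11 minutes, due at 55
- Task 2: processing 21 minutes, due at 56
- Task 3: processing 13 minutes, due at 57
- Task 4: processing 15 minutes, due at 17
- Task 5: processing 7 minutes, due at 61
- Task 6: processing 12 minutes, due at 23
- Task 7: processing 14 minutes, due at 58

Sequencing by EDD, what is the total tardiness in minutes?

EDD (increasing due date): Task 4 Task 6 Task 1 Task 2 Task 3 Task 7 Task 5.
Task 4: 0→15, due 17, tardiness 0
Task 6: 15→27, due 23, tardiness 4
Task 1: 27→38, due 55, tardiness 0
Task 2: 38→59, due 56, tardiness 3
Task 3: 59→72, due 57, tardiness 15
Task 7: 72→86, due 58, tardiness 28
Task 5: 86→93, due 61, tardiness 32
Sum = 0+4+0+3+15+28+32 = 82.

82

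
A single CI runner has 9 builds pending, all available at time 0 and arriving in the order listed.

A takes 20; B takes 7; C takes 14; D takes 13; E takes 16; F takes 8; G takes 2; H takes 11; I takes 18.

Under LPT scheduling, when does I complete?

LPT (decreasing processing time): A I E C D H F B G.
A: 0→20
I: 20→38

38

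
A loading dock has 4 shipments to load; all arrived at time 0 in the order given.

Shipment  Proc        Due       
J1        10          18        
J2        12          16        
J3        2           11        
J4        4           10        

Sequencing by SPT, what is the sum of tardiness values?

12

SPT (increasing processing time): J3 J4 J1 J2.
J3: 0→2, due 11, tardiness 0
J4: 2→6, due 10, tardiness 0
J1: 6→16, due 18, tardiness 0
J2: 16→28, due 16, tardiness 12
Sum = 0+0+0+12 = 12.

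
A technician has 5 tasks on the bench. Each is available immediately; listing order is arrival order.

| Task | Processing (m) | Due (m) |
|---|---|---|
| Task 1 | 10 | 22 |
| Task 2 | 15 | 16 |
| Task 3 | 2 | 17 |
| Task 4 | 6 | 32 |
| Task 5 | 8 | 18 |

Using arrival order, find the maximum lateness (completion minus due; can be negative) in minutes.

FIFO (arrival order): Task 1 Task 2 Task 3 Task 4 Task 5.
Task 1: 0→10, due 22, lateness -12
Task 2: 10→25, due 16, lateness 9
Task 3: 25→27, due 17, lateness 10
Task 4: 27→33, due 32, lateness 1
Task 5: 33→41, due 18, lateness 23
Maximum = 23.

23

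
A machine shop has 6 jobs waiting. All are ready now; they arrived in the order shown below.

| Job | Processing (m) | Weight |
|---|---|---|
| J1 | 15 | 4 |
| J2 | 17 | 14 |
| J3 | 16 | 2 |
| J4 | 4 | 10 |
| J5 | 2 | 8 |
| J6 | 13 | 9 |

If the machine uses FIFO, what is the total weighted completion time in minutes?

FIFO (arrival order): J1 J2 J3 J4 J5 J6.
J1: finishes 15, weight 4, w·C = 60
J2: finishes 32, weight 14, w·C = 448
J3: finishes 48, weight 2, w·C = 96
J4: finishes 52, weight 10, w·C = 520
J5: finishes 54, weight 8, w·C = 432
J6: finishes 67, weight 9, w·C = 603
Sum = 60+448+96+520+432+603 = 2159.

2159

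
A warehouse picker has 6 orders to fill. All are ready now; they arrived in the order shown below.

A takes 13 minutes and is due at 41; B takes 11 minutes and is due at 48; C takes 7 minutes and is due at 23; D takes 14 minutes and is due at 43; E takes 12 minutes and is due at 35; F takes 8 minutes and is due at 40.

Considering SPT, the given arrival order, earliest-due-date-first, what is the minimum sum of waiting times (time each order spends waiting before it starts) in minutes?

137

SPT (increasing processing time): C F B E A D.
C: waits 0, runs 0→7
F: waits 7, runs 7→15
B: waits 15, runs 15→26
E: waits 26, runs 26→38
A: waits 38, runs 38→51
D: waits 51, runs 51→65
Sum = 0+7+15+26+38+51 = 137.
FIFO (arrival order): A B C D E F.
A: waits 0, runs 0→13
B: waits 13, runs 13→24
C: waits 24, runs 24→31
D: waits 31, runs 31→45
E: waits 45, runs 45→57
F: waits 57, runs 57→65
Sum = 0+13+24+31+45+57 = 170.
EDD (increasing due date): C E F A D B.
C: waits 0, runs 0→7
E: waits 7, runs 7→19
F: waits 19, runs 19→27
A: waits 27, runs 27→40
D: waits 40, runs 40→54
B: waits 54, runs 54→65
Sum = 0+7+19+27+40+54 = 147.
SPT 137, FIFO 170, EDD 147 → minimum 137.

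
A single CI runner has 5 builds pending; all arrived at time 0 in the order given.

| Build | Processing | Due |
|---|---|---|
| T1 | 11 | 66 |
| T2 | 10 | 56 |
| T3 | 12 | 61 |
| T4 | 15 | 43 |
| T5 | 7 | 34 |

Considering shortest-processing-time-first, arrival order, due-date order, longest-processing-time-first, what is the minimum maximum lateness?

-11

SPT (increasing processing time): T5 T2 T1 T3 T4.
T5: 0→7, due 34, lateness -27
T2: 7→17, due 56, lateness -39
T1: 17→28, due 66, lateness -38
T3: 28→40, due 61, lateness -21
T4: 40→55, due 43, lateness 12
Maximum = 12.
FIFO (arrival order): T1 T2 T3 T4 T5.
T1: 0→11, due 66, lateness -55
T2: 11→21, due 56, lateness -35
T3: 21→33, due 61, lateness -28
T4: 33→48, due 43, lateness 5
T5: 48→55, due 34, lateness 21
Maximum = 21.
EDD (increasing due date): T5 T4 T2 T3 T1.
T5: 0→7, due 34, lateness -27
T4: 7→22, due 43, lateness -21
T2: 22→32, due 56, lateness -24
T3: 32→44, due 61, lateness -17
T1: 44→55, due 66, lateness -11
Maximum = -11.
LPT (decreasing processing time): T4 T3 T1 T2 T5.
T4: 0→15, due 43, lateness -28
T3: 15→27, due 61, lateness -34
T1: 27→38, due 66, lateness -28
T2: 38→48, due 56, lateness -8
T5: 48→55, due 34, lateness 21
Maximum = 21.
SPT 12, FIFO 21, EDD -11, LPT 21 → minimum -11.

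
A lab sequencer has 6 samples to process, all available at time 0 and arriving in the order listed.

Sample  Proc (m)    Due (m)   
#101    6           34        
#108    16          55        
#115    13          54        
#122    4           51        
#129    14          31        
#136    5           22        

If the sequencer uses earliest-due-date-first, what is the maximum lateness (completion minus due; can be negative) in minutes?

EDD (increasing due date): #136 #129 #101 #122 #115 #108.
#136: 0→5, due 22, lateness -17
#129: 5→19, due 31, lateness -12
#101: 19→25, due 34, lateness -9
#122: 25→29, due 51, lateness -22
#115: 29→42, due 54, lateness -12
#108: 42→58, due 55, lateness 3
Maximum = 3.

3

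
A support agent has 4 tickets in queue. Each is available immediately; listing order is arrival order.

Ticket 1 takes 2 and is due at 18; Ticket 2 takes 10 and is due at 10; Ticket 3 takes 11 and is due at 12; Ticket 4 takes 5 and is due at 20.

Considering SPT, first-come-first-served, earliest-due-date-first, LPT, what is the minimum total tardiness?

SPT (increasing processing time): Ticket 1 Ticket 4 Ticket 2 Ticket 3.
Ticket 1: 0→2, due 18, tardiness 0
Ticket 4: 2→7, due 20, tardiness 0
Ticket 2: 7→17, due 10, tardiness 7
Ticket 3: 17→28, due 12, tardiness 16
Sum = 0+0+7+16 = 23.
FIFO (arrival order): Ticket 1 Ticket 2 Ticket 3 Ticket 4.
Ticket 1: 0→2, due 18, tardiness 0
Ticket 2: 2→12, due 10, tardiness 2
Ticket 3: 12→23, due 12, tardiness 11
Ticket 4: 23→28, due 20, tardiness 8
Sum = 0+2+11+8 = 21.
EDD (increasing due date): Ticket 2 Ticket 3 Ticket 1 Ticket 4.
Ticket 2: 0→10, due 10, tardiness 0
Ticket 3: 10→21, due 12, tardiness 9
Ticket 1: 21→23, due 18, tardiness 5
Ticket 4: 23→28, due 20, tardiness 8
Sum = 0+9+5+8 = 22.
LPT (decreasing processing time): Ticket 3 Ticket 2 Ticket 4 Ticket 1.
Ticket 3: 0→11, due 12, tardiness 0
Ticket 2: 11→21, due 10, tardiness 11
Ticket 4: 21→26, due 20, tardiness 6
Ticket 1: 26→28, due 18, tardiness 10
Sum = 0+11+6+10 = 27.
SPT 23, FIFO 21, EDD 22, LPT 27 → minimum 21.

21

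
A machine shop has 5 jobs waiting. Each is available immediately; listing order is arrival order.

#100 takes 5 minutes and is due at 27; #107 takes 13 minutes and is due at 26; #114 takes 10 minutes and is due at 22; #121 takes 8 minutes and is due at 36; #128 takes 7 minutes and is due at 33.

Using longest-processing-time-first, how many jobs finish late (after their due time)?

3

LPT (decreasing processing time): #107 #114 #121 #128 #100.
#107: 0→13, due 26, tardiness 0
#114: 13→23, due 22, tardiness 1
#121: 23→31, due 36, tardiness 0
#128: 31→38, due 33, tardiness 5
#100: 38→43, due 27, tardiness 16
Late jobs: 3.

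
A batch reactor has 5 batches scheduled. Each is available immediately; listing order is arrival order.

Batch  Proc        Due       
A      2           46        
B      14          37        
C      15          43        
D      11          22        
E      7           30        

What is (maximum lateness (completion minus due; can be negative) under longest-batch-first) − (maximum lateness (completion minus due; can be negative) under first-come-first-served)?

LPT (decreasing processing time): C B D E A.
C: 0→15, due 43, lateness -28
B: 15→29, due 37, lateness -8
D: 29→40, due 22, lateness 18
E: 40→47, due 30, lateness 17
A: 47→49, due 46, lateness 3
Maximum = 18.
FIFO (arrival order): A B C D E.
A: 0→2, due 46, lateness -44
B: 2→16, due 37, lateness -21
C: 16→31, due 43, lateness -12
D: 31→42, due 22, lateness 20
E: 42→49, due 30, lateness 19
Maximum = 20.
Difference = 18 − 20 = -2.

-2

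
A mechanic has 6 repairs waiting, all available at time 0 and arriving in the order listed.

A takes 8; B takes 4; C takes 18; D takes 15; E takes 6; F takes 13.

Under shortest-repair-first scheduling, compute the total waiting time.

SPT (increasing processing time): B E A F D C.
B: waits 0, runs 0→4
E: waits 4, runs 4→10
A: waits 10, runs 10→18
F: waits 18, runs 18→31
D: waits 31, runs 31→46
C: waits 46, runs 46→64
Sum = 0+4+10+18+31+46 = 109.

109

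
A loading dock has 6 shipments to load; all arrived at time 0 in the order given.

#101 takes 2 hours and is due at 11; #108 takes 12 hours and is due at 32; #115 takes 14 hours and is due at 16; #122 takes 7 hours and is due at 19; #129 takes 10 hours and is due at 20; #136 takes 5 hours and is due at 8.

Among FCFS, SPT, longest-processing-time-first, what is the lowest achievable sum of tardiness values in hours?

42

FIFO (arrival order): #101 #108 #115 #122 #129 #136.
#101: 0→2, due 11, tardiness 0
#108: 2→14, due 32, tardiness 0
#115: 14→28, due 16, tardiness 12
#122: 28→35, due 19, tardiness 16
#129: 35→45, due 20, tardiness 25
#136: 45→50, due 8, tardiness 42
Sum = 0+0+12+16+25+42 = 95.
SPT (increasing processing time): #101 #136 #122 #129 #108 #115.
#101: 0→2, due 11, tardiness 0
#136: 2→7, due 8, tardiness 0
#122: 7→14, due 19, tardiness 0
#129: 14→24, due 20, tardiness 4
#108: 24→36, due 32, tardiness 4
#115: 36→50, due 16, tardiness 34
Sum = 0+0+0+4+4+34 = 42.
LPT (decreasing processing time): #115 #108 #129 #122 #136 #101.
#115: 0→14, due 16, tardiness 0
#108: 14→26, due 32, tardiness 0
#129: 26→36, due 20, tardiness 16
#122: 36→43, due 19, tardiness 24
#136: 43→48, due 8, tardiness 40
#101: 48→50, due 11, tardiness 39
Sum = 0+0+16+24+40+39 = 119.
FIFO 95, SPT 42, LPT 119 → minimum 42.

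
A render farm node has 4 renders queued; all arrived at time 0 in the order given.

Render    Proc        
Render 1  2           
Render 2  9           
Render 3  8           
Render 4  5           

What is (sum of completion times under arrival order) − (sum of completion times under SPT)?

FIFO (arrival order): Render 1 Render 2 Render 3 Render 4.
Render 1: 0→2
Render 2: 2→11
Render 3: 11→19
Render 4: 19→24
Sum = 2+11+19+24 = 56.
SPT (increasing processing time): Render 1 Render 4 Render 3 Render 2.
Render 1: 0→2
Render 4: 2→7
Render 3: 7→15
Render 2: 15→24
Sum = 2+7+15+24 = 48.
Difference = 56 − 48 = 8.

8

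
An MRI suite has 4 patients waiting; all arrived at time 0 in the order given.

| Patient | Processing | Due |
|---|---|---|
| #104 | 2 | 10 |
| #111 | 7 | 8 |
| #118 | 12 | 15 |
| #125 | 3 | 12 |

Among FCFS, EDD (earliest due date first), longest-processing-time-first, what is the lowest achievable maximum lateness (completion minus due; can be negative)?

FIFO (arrival order): #104 #111 #118 #125.
#104: 0→2, due 10, lateness -8
#111: 2→9, due 8, lateness 1
#118: 9→21, due 15, lateness 6
#125: 21→24, due 12, lateness 12
Maximum = 12.
EDD (increasing due date): #111 #104 #125 #118.
#111: 0→7, due 8, lateness -1
#104: 7→9, due 10, lateness -1
#125: 9→12, due 12, lateness 0
#118: 12→24, due 15, lateness 9
Maximum = 9.
LPT (decreasing processing time): #118 #111 #125 #104.
#118: 0→12, due 15, lateness -3
#111: 12→19, due 8, lateness 11
#125: 19→22, due 12, lateness 10
#104: 22→24, due 10, lateness 14
Maximum = 14.
FIFO 12, EDD 9, LPT 14 → minimum 9.

9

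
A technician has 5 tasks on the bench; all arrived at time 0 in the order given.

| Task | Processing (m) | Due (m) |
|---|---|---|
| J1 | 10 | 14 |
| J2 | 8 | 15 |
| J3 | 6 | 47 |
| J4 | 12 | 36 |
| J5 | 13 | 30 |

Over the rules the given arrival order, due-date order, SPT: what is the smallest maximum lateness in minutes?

FIFO (arrival order): J1 J2 J3 J4 J5.
J1: 0→10, due 14, lateness -4
J2: 10→18, due 15, lateness 3
J3: 18→24, due 47, lateness -23
J4: 24→36, due 36, lateness 0
J5: 36→49, due 30, lateness 19
Maximum = 19.
EDD (increasing due date): J1 J2 J5 J4 J3.
J1: 0→10, due 14, lateness -4
J2: 10→18, due 15, lateness 3
J5: 18→31, due 30, lateness 1
J4: 31→43, due 36, lateness 7
J3: 43→49, due 47, lateness 2
Maximum = 7.
SPT (increasing processing time): J3 J2 J1 J4 J5.
J3: 0→6, due 47, lateness -41
J2: 6→14, due 15, lateness -1
J1: 14→24, due 14, lateness 10
J4: 24→36, due 36, lateness 0
J5: 36→49, due 30, lateness 19
Maximum = 19.
FIFO 19, EDD 7, SPT 19 → minimum 7.

7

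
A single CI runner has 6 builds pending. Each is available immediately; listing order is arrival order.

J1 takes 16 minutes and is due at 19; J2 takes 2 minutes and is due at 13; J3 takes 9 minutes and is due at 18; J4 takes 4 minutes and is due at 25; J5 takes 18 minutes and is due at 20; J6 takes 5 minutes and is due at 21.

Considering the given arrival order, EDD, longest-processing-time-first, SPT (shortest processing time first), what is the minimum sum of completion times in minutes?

129

FIFO (arrival order): J1 J2 J3 J4 J5 J6.
J1: 0→16
J2: 16→18
J3: 18→27
J4: 27→31
J5: 31→49
J6: 49→54
Sum = 16+18+27+31+49+54 = 195.
EDD (increasing due date): J2 J3 J1 J5 J6 J4.
J2: 0→2
J3: 2→11
J1: 11→27
J5: 27→45
J6: 45→50
J4: 50→54
Sum = 2+11+27+45+50+54 = 189.
LPT (decreasing processing time): J5 J1 J3 J6 J4 J2.
J5: 0→18
J1: 18→34
J3: 34→43
J6: 43→48
J4: 48→52
J2: 52→54
Sum = 18+34+43+48+52+54 = 249.
SPT (increasing processing time): J2 J4 J6 J3 J1 J5.
J2: 0→2
J4: 2→6
J6: 6→11
J3: 11→20
J1: 20→36
J5: 36→54
Sum = 2+6+11+20+36+54 = 129.
FIFO 195, EDD 189, LPT 249, SPT 129 → minimum 129.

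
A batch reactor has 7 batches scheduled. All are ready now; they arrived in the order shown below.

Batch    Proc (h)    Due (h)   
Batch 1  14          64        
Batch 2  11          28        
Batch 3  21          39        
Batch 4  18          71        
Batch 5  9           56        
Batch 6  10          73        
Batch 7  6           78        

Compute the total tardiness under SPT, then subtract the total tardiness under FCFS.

SPT (increasing processing time): Batch 7 Batch 5 Batch 6 Batch 2 Batch 1 Batch 4 Batch 3.
Batch 7: 0→6, due 78, tardiness 0
Batch 5: 6→15, due 56, tardiness 0
Batch 6: 15→25, due 73, tardiness 0
Batch 2: 25→36, due 28, tardiness 8
Batch 1: 36→50, due 64, tardiness 0
Batch 4: 50→68, due 71, tardiness 0
Batch 3: 68→89, due 39, tardiness 50
Sum = 0+0+0+8+0+0+50 = 58.
FIFO (arrival order): Batch 1 Batch 2 Batch 3 Batch 4 Batch 5 Batch 6 Batch 7.
Batch 1: 0→14, due 64, tardiness 0
Batch 2: 14→25, due 28, tardiness 0
Batch 3: 25→46, due 39, tardiness 7
Batch 4: 46→64, due 71, tardiness 0
Batch 5: 64→73, due 56, tardiness 17
Batch 6: 73→83, due 73, tardiness 10
Batch 7: 83→89, due 78, tardiness 11
Sum = 0+0+7+0+17+10+11 = 45.
Difference = 58 − 45 = 13.

13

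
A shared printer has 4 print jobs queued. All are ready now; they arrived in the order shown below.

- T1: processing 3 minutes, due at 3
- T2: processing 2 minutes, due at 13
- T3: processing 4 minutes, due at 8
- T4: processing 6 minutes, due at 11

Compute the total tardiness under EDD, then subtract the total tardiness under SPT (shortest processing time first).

EDD (increasing due date): T1 T3 T4 T2.
T1: 0→3, due 3, tardiness 0
T3: 3→7, due 8, tardiness 0
T4: 7→13, due 11, tardiness 2
T2: 13→15, due 13, tardiness 2
Sum = 0+0+2+2 = 4.
SPT (increasing processing time): T2 T1 T3 T4.
T2: 0→2, due 13, tardiness 0
T1: 2→5, due 3, tardiness 2
T3: 5→9, due 8, tardiness 1
T4: 9→15, due 11, tardiness 4
Sum = 0+2+1+4 = 7.
Difference = 4 − 7 = -3.

-3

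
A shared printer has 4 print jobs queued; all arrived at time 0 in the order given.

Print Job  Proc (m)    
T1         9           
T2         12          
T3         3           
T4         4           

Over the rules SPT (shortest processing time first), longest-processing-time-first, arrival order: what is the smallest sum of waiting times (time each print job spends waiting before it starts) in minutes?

SPT (increasing processing time): T3 T4 T1 T2.
T3: waits 0, runs 0→3
T4: waits 3, runs 3→7
T1: waits 7, runs 7→16
T2: waits 16, runs 16→28
Sum = 0+3+7+16 = 26.
LPT (decreasing processing time): T2 T1 T4 T3.
T2: waits 0, runs 0→12
T1: waits 12, runs 12→21
T4: waits 21, runs 21→25
T3: waits 25, runs 25→28
Sum = 0+12+21+25 = 58.
FIFO (arrival order): T1 T2 T3 T4.
T1: waits 0, runs 0→9
T2: waits 9, runs 9→21
T3: waits 21, runs 21→24
T4: waits 24, runs 24→28
Sum = 0+9+21+24 = 54.
SPT 26, LPT 58, FIFO 54 → minimum 26.

26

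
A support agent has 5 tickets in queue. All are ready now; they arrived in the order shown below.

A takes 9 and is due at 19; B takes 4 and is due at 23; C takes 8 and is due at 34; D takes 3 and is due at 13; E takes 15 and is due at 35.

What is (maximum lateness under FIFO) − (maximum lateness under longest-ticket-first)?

FIFO (arrival order): A B C D E.
A: 0→9, due 19, lateness -10
B: 9→13, due 23, lateness -10
C: 13→21, due 34, lateness -13
D: 21→24, due 13, lateness 11
E: 24→39, due 35, lateness 4
Maximum = 11.
LPT (decreasing processing time): E A C B D.
E: 0→15, due 35, lateness -20
A: 15→24, due 19, lateness 5
C: 24→32, due 34, lateness -2
B: 32→36, due 23, lateness 13
D: 36→39, due 13, lateness 26
Maximum = 26.
Difference = 11 − 26 = -15.

-15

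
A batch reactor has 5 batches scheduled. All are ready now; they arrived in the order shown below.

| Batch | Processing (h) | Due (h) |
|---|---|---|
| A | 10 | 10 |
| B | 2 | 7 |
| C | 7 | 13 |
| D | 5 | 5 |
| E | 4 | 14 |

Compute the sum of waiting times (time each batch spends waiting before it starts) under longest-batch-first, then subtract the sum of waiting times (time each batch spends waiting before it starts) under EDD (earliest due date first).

22

LPT (decreasing processing time): A C D E B.
A: waits 0, runs 0→10
C: waits 10, runs 10→17
D: waits 17, runs 17→22
E: waits 22, runs 22→26
B: waits 26, runs 26→28
Sum = 0+10+17+22+26 = 75.
EDD (increasing due date): D B A C E.
D: waits 0, runs 0→5
B: waits 5, runs 5→7
A: waits 7, runs 7→17
C: waits 17, runs 17→24
E: waits 24, runs 24→28
Sum = 0+5+7+17+24 = 53.
Difference = 75 − 53 = 22.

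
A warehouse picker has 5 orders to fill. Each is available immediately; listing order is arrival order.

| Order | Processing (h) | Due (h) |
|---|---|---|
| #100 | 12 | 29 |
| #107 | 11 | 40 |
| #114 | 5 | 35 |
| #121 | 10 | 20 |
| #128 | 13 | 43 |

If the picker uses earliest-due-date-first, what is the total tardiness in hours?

8

EDD (increasing due date): #121 #100 #114 #107 #128.
#121: 0→10, due 20, tardiness 0
#100: 10→22, due 29, tardiness 0
#114: 22→27, due 35, tardiness 0
#107: 27→38, due 40, tardiness 0
#128: 38→51, due 43, tardiness 8
Sum = 0+0+0+0+8 = 8.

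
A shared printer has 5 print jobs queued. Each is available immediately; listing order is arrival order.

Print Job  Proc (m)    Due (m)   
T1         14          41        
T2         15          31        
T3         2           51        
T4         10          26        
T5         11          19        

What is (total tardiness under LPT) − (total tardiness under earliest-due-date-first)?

31

LPT (decreasing processing time): T2 T1 T5 T4 T3.
T2: 0→15, due 31, tardiness 0
T1: 15→29, due 41, tardiness 0
T5: 29→40, due 19, tardiness 21
T4: 40→50, due 26, tardiness 24
T3: 50→52, due 51, tardiness 1
Sum = 0+0+21+24+1 = 46.
EDD (increasing due date): T5 T4 T2 T1 T3.
T5: 0→11, due 19, tardiness 0
T4: 11→21, due 26, tardiness 0
T2: 21→36, due 31, tardiness 5
T1: 36→50, due 41, tardiness 9
T3: 50→52, due 51, tardiness 1
Sum = 0+0+5+9+1 = 15.
Difference = 46 − 15 = 31.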